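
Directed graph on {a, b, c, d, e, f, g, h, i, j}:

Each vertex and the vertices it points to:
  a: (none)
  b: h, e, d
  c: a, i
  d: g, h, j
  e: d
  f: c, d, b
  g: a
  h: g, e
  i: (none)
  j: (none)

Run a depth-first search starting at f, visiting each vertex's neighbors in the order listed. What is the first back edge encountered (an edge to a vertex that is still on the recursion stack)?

DFS from f (visiting each vertex's neighbors in the order listed); mark gray on enter, black on exit:
f gray
  c gray
    a gray
    a black
    i gray
    i black
  c black
  d gray
    g gray
      g→a: a black — skip
    g black
    h gray
      h→g: g black — skip
      e gray
        e→d: d is gray → back edge
First back edge: e → d.

e->d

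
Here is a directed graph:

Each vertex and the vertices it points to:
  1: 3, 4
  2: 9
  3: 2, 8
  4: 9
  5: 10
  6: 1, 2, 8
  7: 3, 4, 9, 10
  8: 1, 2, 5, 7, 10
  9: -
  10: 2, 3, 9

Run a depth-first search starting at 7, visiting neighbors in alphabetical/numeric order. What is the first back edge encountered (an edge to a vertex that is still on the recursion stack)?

1→3

DFS from 7 (visiting neighbors in alphabetical/numeric order); mark gray on enter, black on exit:
7 gray
  3 gray
    2 gray
      9 gray
      9 black
    2 black
    8 gray
      1 gray
        1→3: 3 is gray → back edge
First back edge: 1 → 3.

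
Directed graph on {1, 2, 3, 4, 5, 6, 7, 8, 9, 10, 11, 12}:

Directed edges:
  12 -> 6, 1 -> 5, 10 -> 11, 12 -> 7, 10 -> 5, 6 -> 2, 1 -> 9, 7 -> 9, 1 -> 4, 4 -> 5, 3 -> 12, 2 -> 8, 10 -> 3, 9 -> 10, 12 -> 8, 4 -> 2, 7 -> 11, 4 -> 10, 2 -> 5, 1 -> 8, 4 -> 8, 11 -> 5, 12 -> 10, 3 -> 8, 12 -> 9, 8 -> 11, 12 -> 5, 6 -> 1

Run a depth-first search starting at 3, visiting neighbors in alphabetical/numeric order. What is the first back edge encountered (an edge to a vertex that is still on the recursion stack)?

DFS from 3 (visiting neighbors in alphabetical/numeric order); mark gray on enter, black on exit:
3 gray
  8 gray
    11 gray
      5 gray
      5 black
    11 black
  8 black
  12 gray
    12→5: 5 black — skip
    6 gray
      1 gray
        4 gray
          2 gray
            2→5: 5 black — skip
            2→8: 8 black — skip
          2 black
          4→5: 5 black — skip
          4→8: 8 black — skip
          10 gray
            10→3: 3 is gray → back edge
First back edge: 10 → 3.

10->3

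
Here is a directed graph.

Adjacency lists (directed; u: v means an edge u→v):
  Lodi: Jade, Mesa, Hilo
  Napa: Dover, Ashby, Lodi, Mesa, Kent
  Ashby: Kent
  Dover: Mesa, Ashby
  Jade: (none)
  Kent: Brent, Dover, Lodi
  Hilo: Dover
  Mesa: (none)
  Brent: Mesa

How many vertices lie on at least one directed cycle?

5

A vertex is on a directed cycle iff it belongs to a strongly connected component of size ≥ 2 (or has a self-loop).
The vertices on cycles are {Hilo, Kent, Lodi, Ashby, Dover} — 5 in total.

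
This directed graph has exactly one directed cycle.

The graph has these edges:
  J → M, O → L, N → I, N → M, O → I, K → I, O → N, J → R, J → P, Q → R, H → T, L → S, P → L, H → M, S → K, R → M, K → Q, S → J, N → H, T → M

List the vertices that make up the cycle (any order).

DFS with gray/black marking from L:
L gray
  S gray
    K gray
      Q gray
        R gray
          M gray
          M black
        R black
      Q black
      I gray
      I black
    K black
    J gray
      P gray
        P→L: L is gray → back edge
Back edge closes the cycle L → S → J → P → L; its vertices are {J, L, P, S}.

J, L, P, S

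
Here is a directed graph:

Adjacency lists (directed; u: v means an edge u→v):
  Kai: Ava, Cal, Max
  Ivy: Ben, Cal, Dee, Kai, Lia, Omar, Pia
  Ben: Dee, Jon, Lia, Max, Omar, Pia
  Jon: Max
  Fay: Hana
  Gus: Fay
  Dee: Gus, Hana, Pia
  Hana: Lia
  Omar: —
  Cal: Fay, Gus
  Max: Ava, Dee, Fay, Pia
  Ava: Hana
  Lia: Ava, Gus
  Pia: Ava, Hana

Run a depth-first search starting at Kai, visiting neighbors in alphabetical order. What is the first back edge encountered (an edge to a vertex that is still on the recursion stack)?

Lia->Ava

DFS from Kai (visiting neighbors in alphabetical order); mark gray on enter, black on exit:
Kai gray
  Ava gray
    Hana gray
      Lia gray
        Lia→Ava: Ava is gray → back edge
First back edge: Lia → Ava.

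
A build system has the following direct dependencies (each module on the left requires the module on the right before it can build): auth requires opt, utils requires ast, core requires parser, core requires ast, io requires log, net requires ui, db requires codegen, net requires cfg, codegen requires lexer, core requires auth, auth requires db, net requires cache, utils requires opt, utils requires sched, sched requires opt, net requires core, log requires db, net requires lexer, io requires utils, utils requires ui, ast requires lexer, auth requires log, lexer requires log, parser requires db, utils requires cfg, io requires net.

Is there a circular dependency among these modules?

Yes

DFS with white/gray/black marking, starting from log:
log gray
  db gray
    codegen gray
      lexer gray
        lexer→log: log is gray → back edge
Back edge found, so a cycle exists: log → db → codegen → lexer → log.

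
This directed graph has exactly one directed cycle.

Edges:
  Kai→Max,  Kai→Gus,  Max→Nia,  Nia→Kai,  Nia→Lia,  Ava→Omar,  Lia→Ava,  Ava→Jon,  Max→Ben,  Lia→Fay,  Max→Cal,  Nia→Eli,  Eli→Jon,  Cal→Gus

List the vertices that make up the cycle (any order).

DFS with gray/black marking from Max:
Max gray
  Nia gray
    Kai gray
      Gus gray
      Gus black
      Kai→Max: Max is gray → back edge
Back edge closes the cycle Max → Nia → Kai → Max; its vertices are {Kai, Max, Nia}.

Kai, Max, Nia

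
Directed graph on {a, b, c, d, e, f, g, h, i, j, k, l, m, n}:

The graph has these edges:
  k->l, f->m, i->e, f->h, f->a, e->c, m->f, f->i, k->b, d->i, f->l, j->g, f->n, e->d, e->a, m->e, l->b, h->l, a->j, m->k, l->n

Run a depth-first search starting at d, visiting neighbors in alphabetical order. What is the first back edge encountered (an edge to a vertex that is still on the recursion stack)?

e→d

DFS from d (visiting neighbors in alphabetical order); mark gray on enter, black on exit:
d gray
  i gray
    e gray
      a gray
        j gray
          g gray
          g black
        j black
      a black
      c gray
      c black
      e→d: d is gray → back edge
First back edge: e → d.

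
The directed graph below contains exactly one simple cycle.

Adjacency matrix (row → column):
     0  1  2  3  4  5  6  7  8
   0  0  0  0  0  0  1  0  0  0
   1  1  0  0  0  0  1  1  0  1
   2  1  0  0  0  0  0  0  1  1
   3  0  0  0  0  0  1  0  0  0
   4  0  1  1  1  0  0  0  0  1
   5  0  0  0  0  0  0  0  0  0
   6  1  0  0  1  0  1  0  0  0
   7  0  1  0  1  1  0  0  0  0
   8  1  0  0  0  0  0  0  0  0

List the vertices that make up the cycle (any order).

2, 4, 7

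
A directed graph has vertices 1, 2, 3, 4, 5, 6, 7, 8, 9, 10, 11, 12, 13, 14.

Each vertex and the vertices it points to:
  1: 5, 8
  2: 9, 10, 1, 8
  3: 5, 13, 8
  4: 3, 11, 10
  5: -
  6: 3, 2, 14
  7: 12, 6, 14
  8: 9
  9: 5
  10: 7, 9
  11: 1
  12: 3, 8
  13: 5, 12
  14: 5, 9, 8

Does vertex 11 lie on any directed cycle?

11 lies on a cycle iff there is a path from 11 back to itself.
Exploring from 11, it never reaches itself; equivalently, its strongly connected component is a singleton.

No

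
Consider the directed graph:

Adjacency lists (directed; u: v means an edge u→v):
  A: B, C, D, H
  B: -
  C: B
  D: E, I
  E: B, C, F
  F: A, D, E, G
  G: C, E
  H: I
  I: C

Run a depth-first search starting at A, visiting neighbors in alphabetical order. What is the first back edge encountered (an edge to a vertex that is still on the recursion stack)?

F->A

DFS from A (visiting neighbors in alphabetical order); mark gray on enter, black on exit:
A gray
  B gray
  B black
  C gray
    C→B: B black — skip
  C black
  D gray
    E gray
      E→B: B black — skip
      E→C: C black — skip
      F gray
        F→A: A is gray → back edge
First back edge: F → A.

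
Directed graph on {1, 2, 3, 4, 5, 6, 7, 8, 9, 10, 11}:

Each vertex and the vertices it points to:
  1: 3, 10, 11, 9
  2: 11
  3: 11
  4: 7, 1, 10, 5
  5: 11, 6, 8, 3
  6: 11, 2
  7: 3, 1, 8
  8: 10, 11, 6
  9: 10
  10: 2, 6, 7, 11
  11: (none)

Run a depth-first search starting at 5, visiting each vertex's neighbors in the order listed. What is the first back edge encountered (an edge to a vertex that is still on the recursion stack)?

DFS from 5 (visiting each vertex's neighbors in the order listed); mark gray on enter, black on exit:
5 gray
  11 gray
  11 black
  6 gray
    6→11: 11 black — skip
    2 gray
      2→11: 11 black — skip
    2 black
  6 black
  8 gray
    10 gray
      10→2: 2 black — skip
      10→6: 6 black — skip
      7 gray
        3 gray
          3→11: 11 black — skip
        3 black
        1 gray
          1→3: 3 black — skip
          1→10: 10 is gray → back edge
First back edge: 1 → 10.

1->10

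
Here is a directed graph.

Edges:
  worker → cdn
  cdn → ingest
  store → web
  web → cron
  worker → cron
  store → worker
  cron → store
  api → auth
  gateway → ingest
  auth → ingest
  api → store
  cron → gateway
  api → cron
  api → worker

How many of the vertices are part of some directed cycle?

A vertex is on a directed cycle iff it belongs to a strongly connected component of size ≥ 2 (or has a self-loop).
The vertices on cycles are {web, cron, store, worker} — 4 in total.

4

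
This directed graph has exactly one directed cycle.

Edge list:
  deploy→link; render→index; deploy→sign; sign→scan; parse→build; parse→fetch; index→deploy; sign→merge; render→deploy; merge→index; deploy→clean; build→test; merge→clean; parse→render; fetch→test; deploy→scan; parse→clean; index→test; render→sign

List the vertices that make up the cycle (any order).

sign, index, merge, deploy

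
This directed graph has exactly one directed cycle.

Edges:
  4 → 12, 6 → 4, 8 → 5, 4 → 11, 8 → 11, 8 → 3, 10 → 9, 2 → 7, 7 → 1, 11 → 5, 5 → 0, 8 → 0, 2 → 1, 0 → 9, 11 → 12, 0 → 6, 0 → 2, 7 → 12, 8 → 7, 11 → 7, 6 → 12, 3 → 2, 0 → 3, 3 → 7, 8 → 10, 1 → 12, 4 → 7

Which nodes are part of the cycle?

DFS with gray/black marking from 5:
5 gray
  0 gray
    3 gray
      2 gray
        1 gray
          12 gray
          12 black
        1 black
        7 gray
          7→12: 12 black — skip
          7→1: 1 black — skip
        7 black
      2 black
      3→7: 7 black — skip
    3 black
    9 gray
    9 black
    0→2: 2 black — skip
    6 gray
      4 gray
        4→12: 12 black — skip
        4→7: 7 black — skip
        11 gray
          11→5: 5 is gray → back edge
Back edge closes the cycle 5 → 0 → 6 → 4 → 11 → 5; its vertices are {0, 4, 5, 6, 11}.

0, 4, 5, 6, 11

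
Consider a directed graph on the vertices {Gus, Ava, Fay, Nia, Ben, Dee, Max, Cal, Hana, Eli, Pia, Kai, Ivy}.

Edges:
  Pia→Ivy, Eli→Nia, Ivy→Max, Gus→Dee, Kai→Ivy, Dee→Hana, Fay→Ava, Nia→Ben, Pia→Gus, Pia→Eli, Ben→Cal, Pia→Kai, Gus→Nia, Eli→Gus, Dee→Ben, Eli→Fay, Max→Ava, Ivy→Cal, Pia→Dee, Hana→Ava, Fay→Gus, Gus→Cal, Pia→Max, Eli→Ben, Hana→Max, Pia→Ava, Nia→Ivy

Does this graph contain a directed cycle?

DFS with white/gray/black marking, starting from Fay:
Fay gray
  Ava gray
  Ava black
  Gus gray
    Nia gray
      Ben gray
        Cal gray
        Cal black
      Ben black
      Ivy gray
        Ivy→Cal: Cal black — skip
        Max gray
          Max→Ava: Ava black — skip
        Max black
      Ivy black
    Nia black
    Dee gray
      Dee→Ben: Ben black — skip
      Hana gray
        Hana→Max: Max black — skip
        Hana→Ava: Ava black — skip
      Hana black
    Dee black
    Gus→Cal: Cal black — skip
  Gus black
Fay black
Eli gray
  Eli→Gus: Gus black — skip
  Eli→Nia: Nia black — skip
  Eli→Ben: Ben black — skip
  Eli→Fay: Fay black — skip
Eli black
Pia gray
  Pia→Ava: Ava black — skip
  Pia→Max: Max black — skip
  Pia→Ivy: Ivy black — skip
  Pia→Eli: Eli black — skip
  Pia→Dee: Dee black — skip
  Kai gray
    Kai→Ivy: Ivy black — skip
  Kai black
  Pia→Gus: Gus black — skip
Pia black
Every edge goes to a white or black vertex — no back edge, so the graph is acyclic.

No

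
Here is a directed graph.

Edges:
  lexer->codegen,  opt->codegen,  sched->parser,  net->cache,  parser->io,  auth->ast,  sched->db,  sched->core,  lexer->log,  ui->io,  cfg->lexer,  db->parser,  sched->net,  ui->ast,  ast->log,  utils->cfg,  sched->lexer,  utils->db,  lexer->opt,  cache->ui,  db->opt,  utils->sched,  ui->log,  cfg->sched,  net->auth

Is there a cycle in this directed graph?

No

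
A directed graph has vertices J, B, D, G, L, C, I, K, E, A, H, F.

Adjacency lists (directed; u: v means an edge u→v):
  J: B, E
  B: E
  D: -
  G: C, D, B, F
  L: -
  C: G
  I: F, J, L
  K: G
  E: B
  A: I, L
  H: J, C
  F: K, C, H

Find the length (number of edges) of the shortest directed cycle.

2

For each vertex v, BFS finds the shortest path from v back to v.
The shortest such closed walk is G → C → G, length 2.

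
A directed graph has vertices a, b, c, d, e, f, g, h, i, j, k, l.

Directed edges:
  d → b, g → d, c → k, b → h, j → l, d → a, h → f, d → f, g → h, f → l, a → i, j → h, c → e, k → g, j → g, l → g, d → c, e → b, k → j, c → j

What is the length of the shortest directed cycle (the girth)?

4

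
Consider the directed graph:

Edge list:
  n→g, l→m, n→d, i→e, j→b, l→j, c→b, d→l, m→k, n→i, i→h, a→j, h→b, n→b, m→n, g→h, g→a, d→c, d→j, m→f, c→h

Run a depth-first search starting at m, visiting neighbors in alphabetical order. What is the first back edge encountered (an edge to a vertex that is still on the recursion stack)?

l->m

DFS from m (visiting neighbors in alphabetical order); mark gray on enter, black on exit:
m gray
  f gray
  f black
  k gray
  k black
  n gray
    b gray
    b black
    d gray
      c gray
        c→b: b black — skip
        h gray
          h→b: b black — skip
        h black
      c black
      j gray
        j→b: b black — skip
      j black
      l gray
        l→j: j black — skip
        l→m: m is gray → back edge
First back edge: l → m.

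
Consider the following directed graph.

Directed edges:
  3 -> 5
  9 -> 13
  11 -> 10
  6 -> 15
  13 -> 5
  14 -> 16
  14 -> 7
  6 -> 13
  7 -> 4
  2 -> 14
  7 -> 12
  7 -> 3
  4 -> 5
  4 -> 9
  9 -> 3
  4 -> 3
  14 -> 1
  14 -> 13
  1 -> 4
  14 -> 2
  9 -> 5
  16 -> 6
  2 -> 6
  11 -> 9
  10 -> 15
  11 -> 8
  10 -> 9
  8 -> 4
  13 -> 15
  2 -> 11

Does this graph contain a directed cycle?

Yes

DFS with white/gray/black marking, starting from 13:
13 gray
  15 gray
  15 black
  5 gray
  5 black
13 black
7 gray
  3 gray
    3→5: 5 black — skip
  3 black
  4 gray
    4→5: 5 black — skip
    4→3: 3 black — skip
    9 gray
      9→3: 3 black — skip
      9→5: 5 black — skip
      9→13: 13 black — skip
    9 black
  4 black
  12 gray
  12 black
7 black
11 gray
  11→9: 9 black — skip
  10 gray
    10→15: 15 black — skip
    10→9: 9 black — skip
  10 black
  8 gray
    8→4: 4 black — skip
  8 black
11 black
2 gray
  6 gray
    6→15: 15 black — skip
    6→13: 13 black — skip
  6 black
  14 gray
    14→2: 2 is gray → back edge
Back edge found, so a cycle exists: 2 → 14 → 2.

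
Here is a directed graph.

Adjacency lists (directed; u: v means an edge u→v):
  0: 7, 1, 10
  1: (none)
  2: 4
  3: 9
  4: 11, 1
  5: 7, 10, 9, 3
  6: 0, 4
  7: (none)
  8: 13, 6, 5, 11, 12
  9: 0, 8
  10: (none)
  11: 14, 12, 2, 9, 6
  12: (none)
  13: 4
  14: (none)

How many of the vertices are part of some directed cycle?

9

A vertex is on a directed cycle iff it belongs to a strongly connected component of size ≥ 2 (or has a self-loop).
The vertices on cycles are {2, 3, 4, 5, 6, 8, 9, 11, 13} — 9 in total.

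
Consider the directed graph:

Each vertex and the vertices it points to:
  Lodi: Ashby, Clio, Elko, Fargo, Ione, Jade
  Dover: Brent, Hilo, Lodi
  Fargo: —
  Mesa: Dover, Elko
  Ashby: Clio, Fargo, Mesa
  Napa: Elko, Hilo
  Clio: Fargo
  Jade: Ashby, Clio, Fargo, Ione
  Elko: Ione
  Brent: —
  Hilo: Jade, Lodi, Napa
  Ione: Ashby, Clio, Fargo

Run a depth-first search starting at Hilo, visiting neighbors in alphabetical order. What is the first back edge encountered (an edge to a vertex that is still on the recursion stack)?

DFS from Hilo (visiting neighbors in alphabetical order); mark gray on enter, black on exit:
Hilo gray
  Jade gray
    Ashby gray
      Clio gray
        Fargo gray
        Fargo black
      Clio black
      Ashby→Fargo: Fargo black — skip
      Mesa gray
        Dover gray
          Brent gray
          Brent black
          Dover→Hilo: Hilo is gray → back edge
First back edge: Dover → Hilo.

Dover->Hilo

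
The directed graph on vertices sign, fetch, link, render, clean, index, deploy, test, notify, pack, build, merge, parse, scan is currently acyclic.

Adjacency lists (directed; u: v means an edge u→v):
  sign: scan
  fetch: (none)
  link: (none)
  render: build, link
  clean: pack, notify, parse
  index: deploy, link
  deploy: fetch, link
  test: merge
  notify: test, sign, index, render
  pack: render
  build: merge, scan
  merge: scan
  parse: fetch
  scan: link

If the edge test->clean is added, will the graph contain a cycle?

Yes

Adding test→clean creates a cycle iff clean can already reach test.
Path from clean: clean → notify → test.
So clean → … → test → clean is a cycle.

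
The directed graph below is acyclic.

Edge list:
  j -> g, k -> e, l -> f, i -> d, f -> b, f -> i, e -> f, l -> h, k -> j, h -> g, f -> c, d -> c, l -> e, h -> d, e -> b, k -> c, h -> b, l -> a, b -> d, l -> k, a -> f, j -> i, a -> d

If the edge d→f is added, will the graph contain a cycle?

Adding d→f creates a cycle iff f can already reach d.
Path from f: f → b → d.
So f → … → d → f is a cycle.

Yes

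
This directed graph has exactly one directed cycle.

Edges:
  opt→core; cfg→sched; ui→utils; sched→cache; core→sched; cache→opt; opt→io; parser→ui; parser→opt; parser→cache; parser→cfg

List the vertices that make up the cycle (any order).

opt, core, cache, sched

DFS with gray/black marking from cache:
cache gray
  opt gray
    core gray
      sched gray
        sched→cache: cache is gray → back edge
Back edge closes the cycle cache → opt → core → sched → cache; its vertices are {opt, core, cache, sched}.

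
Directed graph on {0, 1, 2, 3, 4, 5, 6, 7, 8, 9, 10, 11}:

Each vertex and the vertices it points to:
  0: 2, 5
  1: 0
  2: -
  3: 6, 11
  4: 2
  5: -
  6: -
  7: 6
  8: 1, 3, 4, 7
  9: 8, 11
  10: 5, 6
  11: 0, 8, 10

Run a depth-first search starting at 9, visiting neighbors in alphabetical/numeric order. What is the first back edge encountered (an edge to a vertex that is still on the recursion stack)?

11->8

DFS from 9 (visiting neighbors in alphabetical/numeric order); mark gray on enter, black on exit:
9 gray
  8 gray
    1 gray
      0 gray
        2 gray
        2 black
        5 gray
        5 black
      0 black
    1 black
    3 gray
      6 gray
      6 black
      11 gray
        11→0: 0 black — skip
        11→8: 8 is gray → back edge
First back edge: 11 → 8.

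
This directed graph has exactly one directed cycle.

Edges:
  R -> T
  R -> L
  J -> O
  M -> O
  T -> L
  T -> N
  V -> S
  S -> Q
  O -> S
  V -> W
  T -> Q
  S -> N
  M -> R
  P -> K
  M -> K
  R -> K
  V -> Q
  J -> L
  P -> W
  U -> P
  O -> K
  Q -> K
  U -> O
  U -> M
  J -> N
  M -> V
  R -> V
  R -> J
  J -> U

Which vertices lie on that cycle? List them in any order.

DFS with gray/black marking from U:
U gray
  P gray
    W gray
    W black
    K gray
    K black
  P black
  M gray
    O gray
      S gray
        N gray
        N black
        Q gray
          Q→K: K black — skip
        Q black
      S black
      O→K: K black — skip
    O black
    V gray
      V→S: S black — skip
      V→W: W black — skip
      V→Q: Q black — skip
    V black
    M→K: K black — skip
    R gray
      T gray
        L gray
        L black
        T→N: N black — skip
        T→Q: Q black — skip
      T black
      R→K: K black — skip
      R→V: V black — skip
      J gray
        J→N: N black — skip
        J→L: L black — skip
        J→U: U is gray → back edge
Back edge closes the cycle U → M → R → J → U; its vertices are {J, M, R, U}.

J, M, R, U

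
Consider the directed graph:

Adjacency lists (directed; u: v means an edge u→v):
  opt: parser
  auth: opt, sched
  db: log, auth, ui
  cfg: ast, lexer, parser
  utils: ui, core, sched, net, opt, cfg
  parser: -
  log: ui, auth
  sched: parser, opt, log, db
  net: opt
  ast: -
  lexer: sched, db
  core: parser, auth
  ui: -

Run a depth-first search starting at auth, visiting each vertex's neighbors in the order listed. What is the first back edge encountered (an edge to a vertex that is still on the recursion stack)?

log->auth

DFS from auth (visiting each vertex's neighbors in the order listed); mark gray on enter, black on exit:
auth gray
  opt gray
    parser gray
    parser black
  opt black
  sched gray
    sched→parser: parser black — skip
    sched→opt: opt black — skip
    log gray
      ui gray
      ui black
      log→auth: auth is gray → back edge
First back edge: log → auth.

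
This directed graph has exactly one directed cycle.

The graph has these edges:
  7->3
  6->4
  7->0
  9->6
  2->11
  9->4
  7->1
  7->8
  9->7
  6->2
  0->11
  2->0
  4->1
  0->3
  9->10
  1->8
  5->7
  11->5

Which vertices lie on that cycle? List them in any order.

DFS with gray/black marking from 7:
7 gray
  8 gray
  8 black
  3 gray
  3 black
  0 gray
    11 gray
      5 gray
        5→7: 7 is gray → back edge
Back edge closes the cycle 7 → 0 → 11 → 5 → 7; its vertices are {0, 5, 7, 11}.

0, 5, 7, 11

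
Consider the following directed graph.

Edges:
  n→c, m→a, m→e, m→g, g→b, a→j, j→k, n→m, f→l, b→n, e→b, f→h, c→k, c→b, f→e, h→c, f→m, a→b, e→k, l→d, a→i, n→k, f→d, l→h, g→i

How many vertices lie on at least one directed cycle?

7

A vertex is on a directed cycle iff it belongs to a strongly connected component of size ≥ 2 (or has a self-loop).
The vertices on cycles are {a, b, c, e, g, m, n} — 7 in total.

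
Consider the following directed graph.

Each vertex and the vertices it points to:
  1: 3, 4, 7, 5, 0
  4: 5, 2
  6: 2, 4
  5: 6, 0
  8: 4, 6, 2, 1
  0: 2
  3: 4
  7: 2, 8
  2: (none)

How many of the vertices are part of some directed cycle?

6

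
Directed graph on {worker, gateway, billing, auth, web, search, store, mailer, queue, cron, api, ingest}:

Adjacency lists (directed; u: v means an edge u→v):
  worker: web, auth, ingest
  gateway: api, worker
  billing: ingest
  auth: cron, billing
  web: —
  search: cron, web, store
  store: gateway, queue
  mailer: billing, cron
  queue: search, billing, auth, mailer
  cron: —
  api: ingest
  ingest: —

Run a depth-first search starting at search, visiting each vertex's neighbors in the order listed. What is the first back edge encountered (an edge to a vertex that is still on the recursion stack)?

DFS from search (visiting each vertex's neighbors in the order listed); mark gray on enter, black on exit:
search gray
  cron gray
  cron black
  web gray
  web black
  store gray
    gateway gray
      api gray
        ingest gray
        ingest black
      api black
      worker gray
        worker→web: web black — skip
        auth gray
          auth→cron: cron black — skip
          billing gray
            billing→ingest: ingest black — skip
          billing black
        auth black
        worker→ingest: ingest black — skip
      worker black
    gateway black
    queue gray
      queue→search: search is gray → back edge
First back edge: queue → search.

queue→search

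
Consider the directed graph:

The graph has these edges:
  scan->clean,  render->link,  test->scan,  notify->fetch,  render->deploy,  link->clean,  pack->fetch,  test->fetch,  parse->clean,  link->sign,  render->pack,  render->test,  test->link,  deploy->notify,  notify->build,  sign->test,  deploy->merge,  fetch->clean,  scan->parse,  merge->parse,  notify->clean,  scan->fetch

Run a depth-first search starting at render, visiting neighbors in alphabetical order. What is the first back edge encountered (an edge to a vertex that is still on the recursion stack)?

test->link

DFS from render (visiting neighbors in alphabetical order); mark gray on enter, black on exit:
render gray
  deploy gray
    merge gray
      parse gray
        clean gray
        clean black
      parse black
    merge black
    notify gray
      build gray
      build black
      notify→clean: clean black — skip
      fetch gray
        fetch→clean: clean black — skip
      fetch black
    notify black
  deploy black
  link gray
    link→clean: clean black — skip
    sign gray
      test gray
        test→fetch: fetch black — skip
        test→link: link is gray → back edge
First back edge: test → link.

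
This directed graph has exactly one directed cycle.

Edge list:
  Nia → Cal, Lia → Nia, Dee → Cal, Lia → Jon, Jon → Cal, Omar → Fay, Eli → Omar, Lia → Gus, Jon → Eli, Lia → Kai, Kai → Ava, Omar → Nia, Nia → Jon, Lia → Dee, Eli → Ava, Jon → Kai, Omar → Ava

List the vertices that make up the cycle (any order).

DFS with gray/black marking from Jon:
Jon gray
  Cal gray
  Cal black
  Kai gray
    Ava gray
    Ava black
  Kai black
  Eli gray
    Omar gray
      Fay gray
      Fay black
      Omar→Ava: Ava black — skip
      Nia gray
        Nia→Jon: Jon is gray → back edge
Back edge closes the cycle Jon → Eli → Omar → Nia → Jon; its vertices are {Eli, Jon, Nia, Omar}.

Eli, Jon, Nia, Omar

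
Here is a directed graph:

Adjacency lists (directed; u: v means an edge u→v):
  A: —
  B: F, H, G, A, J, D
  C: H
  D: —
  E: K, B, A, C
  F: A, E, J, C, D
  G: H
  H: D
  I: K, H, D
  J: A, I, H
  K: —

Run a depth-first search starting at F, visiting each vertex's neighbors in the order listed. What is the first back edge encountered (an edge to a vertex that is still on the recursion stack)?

B→F

DFS from F (visiting each vertex's neighbors in the order listed); mark gray on enter, black on exit:
F gray
  A gray
  A black
  E gray
    K gray
    K black
    B gray
      B→F: F is gray → back edge
First back edge: B → F.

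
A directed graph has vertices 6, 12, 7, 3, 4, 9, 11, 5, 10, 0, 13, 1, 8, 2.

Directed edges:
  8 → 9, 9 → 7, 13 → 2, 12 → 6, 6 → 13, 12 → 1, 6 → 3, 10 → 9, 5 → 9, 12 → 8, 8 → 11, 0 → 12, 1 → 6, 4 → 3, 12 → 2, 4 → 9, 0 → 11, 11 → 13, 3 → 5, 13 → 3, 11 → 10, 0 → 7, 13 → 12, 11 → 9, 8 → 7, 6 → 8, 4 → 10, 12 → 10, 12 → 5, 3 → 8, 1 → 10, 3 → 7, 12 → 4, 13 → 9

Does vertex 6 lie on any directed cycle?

Yes

6 is on a cycle iff 6 can reach itself via ≥1 edge.
6 → 13 → 12 → 6 — yes.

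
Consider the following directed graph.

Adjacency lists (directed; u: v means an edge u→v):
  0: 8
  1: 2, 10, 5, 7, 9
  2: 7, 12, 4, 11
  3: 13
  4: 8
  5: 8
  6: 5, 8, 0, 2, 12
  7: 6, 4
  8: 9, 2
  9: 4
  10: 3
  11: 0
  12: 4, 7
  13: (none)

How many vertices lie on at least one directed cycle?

10

A vertex is on a directed cycle iff it belongs to a strongly connected component of size ≥ 2 (or has a self-loop).
The vertices on cycles are {0, 2, 4, 5, 6, 7, 8, 9, 11, 12} — 10 in total.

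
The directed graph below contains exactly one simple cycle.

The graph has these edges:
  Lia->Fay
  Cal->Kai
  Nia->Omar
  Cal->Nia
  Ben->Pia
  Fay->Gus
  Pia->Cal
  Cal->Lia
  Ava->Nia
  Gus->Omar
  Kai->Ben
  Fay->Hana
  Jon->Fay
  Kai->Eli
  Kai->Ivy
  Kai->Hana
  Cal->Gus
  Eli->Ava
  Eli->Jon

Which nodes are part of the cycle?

DFS with gray/black marking from Cal:
Cal gray
  Nia gray
    Omar gray
    Omar black
  Nia black
  Lia gray
    Fay gray
      Gus gray
        Gus→Omar: Omar black — skip
      Gus black
      Hana gray
      Hana black
    Fay black
  Lia black
  Kai gray
    Ivy gray
    Ivy black
    Kai→Hana: Hana black — skip
    Ben gray
      Pia gray
        Pia→Cal: Cal is gray → back edge
Back edge closes the cycle Cal → Kai → Ben → Pia → Cal; its vertices are {Ben, Cal, Kai, Pia}.

Ben, Cal, Kai, Pia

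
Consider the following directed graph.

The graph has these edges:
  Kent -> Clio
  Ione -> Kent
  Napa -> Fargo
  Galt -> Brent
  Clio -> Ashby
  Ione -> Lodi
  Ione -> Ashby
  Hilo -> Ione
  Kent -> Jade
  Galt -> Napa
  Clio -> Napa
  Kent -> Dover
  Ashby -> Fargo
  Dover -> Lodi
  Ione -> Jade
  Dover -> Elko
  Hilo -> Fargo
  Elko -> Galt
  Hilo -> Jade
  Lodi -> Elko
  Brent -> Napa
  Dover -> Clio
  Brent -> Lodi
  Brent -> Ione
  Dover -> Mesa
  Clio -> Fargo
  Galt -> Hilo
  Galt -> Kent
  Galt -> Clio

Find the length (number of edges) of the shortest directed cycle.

For each vertex v, BFS finds the shortest path from v back to v.
The shortest such closed walk is Galt → Brent → Lodi → Elko → Galt, length 4.

4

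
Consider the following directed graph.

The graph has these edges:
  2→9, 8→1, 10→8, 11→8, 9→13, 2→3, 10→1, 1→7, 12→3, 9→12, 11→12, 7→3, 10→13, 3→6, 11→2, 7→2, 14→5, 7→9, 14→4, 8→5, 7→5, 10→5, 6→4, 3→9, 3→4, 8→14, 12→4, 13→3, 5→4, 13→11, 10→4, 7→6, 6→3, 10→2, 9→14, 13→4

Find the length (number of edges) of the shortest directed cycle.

For each vertex v, BFS finds the shortest path from v back to v.
The shortest such closed walk is 6 → 3 → 6, length 2.

2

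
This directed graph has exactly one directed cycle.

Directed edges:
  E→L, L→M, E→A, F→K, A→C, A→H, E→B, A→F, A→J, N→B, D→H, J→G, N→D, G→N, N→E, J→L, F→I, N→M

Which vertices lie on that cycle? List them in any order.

DFS with gray/black marking from A:
A gray
  H gray
  H black
  F gray
    I gray
    I black
    K gray
    K black
  F black
  C gray
  C black
  J gray
    G gray
      N gray
        B gray
        B black
        E gray
          E→A: A is gray → back edge
Back edge closes the cycle A → J → G → N → E → A; its vertices are {A, E, G, J, N}.

A, E, G, J, N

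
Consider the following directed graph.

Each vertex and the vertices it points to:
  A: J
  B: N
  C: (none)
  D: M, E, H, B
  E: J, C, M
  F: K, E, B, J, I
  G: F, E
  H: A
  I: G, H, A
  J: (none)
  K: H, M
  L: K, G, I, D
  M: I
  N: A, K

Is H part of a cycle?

H lies on a cycle iff there is a path from H back to itself.
Exploring from H, it never reaches itself; equivalently, its strongly connected component is a singleton.

No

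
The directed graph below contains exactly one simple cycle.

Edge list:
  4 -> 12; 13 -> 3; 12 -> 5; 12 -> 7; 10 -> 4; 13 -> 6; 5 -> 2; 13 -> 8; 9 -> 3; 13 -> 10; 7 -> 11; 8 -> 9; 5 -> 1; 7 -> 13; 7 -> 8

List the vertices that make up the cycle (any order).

4, 7, 10, 12, 13

DFS with gray/black marking from 12:
12 gray
  5 gray
    1 gray
    1 black
    2 gray
    2 black
  5 black
  7 gray
    11 gray
    11 black
    13 gray
      8 gray
        9 gray
          3 gray
          3 black
        9 black
      8 black
      10 gray
        4 gray
          4→12: 12 is gray → back edge
Back edge closes the cycle 12 → 7 → 13 → 10 → 4 → 12; its vertices are {4, 7, 10, 12, 13}.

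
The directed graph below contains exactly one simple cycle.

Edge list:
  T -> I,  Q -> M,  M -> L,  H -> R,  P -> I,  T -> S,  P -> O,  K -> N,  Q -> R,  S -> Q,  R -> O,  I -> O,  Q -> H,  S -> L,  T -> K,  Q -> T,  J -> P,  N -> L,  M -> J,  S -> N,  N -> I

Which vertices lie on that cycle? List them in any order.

Q, S, T

DFS with gray/black marking from Q:
Q gray
  R gray
    O gray
    O black
  R black
  M gray
    L gray
    L black
    J gray
      P gray
        I gray
          I→O: O black — skip
        I black
        P→O: O black — skip
      P black
    J black
  M black
  T gray
    K gray
      N gray
        N→I: I black — skip
        N→L: L black — skip
      N black
    K black
    S gray
      S→Q: Q is gray → back edge
Back edge closes the cycle Q → T → S → Q; its vertices are {Q, S, T}.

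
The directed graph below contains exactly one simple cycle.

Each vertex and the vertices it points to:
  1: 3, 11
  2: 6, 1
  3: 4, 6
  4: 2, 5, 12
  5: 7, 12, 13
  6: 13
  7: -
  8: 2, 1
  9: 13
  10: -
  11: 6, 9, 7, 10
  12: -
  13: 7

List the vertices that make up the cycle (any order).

DFS with gray/black marking from 2:
2 gray
  6 gray
    13 gray
      7 gray
      7 black
    13 black
  6 black
  1 gray
    3 gray
      4 gray
        4→2: 2 is gray → back edge
Back edge closes the cycle 2 → 1 → 3 → 4 → 2; its vertices are {1, 2, 3, 4}.

1, 2, 3, 4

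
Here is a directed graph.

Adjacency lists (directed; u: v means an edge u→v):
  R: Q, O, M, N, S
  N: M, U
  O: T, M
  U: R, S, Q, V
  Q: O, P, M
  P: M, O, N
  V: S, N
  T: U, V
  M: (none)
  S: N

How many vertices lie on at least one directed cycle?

A vertex is on a directed cycle iff it belongs to a strongly connected component of size ≥ 2 (or has a self-loop).
The vertices on cycles are {N, O, P, Q, R, S, T, U, V} — 9 in total.

9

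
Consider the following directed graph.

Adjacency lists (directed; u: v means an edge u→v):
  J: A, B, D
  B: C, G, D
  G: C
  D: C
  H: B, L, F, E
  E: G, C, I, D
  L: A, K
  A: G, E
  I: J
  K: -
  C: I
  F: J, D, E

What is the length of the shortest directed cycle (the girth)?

4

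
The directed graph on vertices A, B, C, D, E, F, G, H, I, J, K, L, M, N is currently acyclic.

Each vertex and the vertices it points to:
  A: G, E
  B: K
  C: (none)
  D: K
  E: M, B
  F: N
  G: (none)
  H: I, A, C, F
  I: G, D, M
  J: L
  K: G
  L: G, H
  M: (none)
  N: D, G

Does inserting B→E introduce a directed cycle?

Adding B→E creates a cycle iff E can already reach B.
Path from E: E → B.
So E → … → B → E is a cycle.

Yes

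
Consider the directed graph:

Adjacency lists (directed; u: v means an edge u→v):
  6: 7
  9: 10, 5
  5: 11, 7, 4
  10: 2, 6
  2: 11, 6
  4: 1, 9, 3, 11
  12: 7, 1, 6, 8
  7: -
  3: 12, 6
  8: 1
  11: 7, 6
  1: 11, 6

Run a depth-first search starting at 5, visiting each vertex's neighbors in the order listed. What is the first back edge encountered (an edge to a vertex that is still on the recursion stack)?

9->5

DFS from 5 (visiting each vertex's neighbors in the order listed); mark gray on enter, black on exit:
5 gray
  11 gray
    7 gray
    7 black
    6 gray
      6→7: 7 black — skip
    6 black
  11 black
  5→7: 7 black — skip
  4 gray
    1 gray
      1→11: 11 black — skip
      1→6: 6 black — skip
    1 black
    9 gray
      10 gray
        2 gray
          2→11: 11 black — skip
          2→6: 6 black — skip
        2 black
        10→6: 6 black — skip
      10 black
      9→5: 5 is gray → back edge
First back edge: 9 → 5.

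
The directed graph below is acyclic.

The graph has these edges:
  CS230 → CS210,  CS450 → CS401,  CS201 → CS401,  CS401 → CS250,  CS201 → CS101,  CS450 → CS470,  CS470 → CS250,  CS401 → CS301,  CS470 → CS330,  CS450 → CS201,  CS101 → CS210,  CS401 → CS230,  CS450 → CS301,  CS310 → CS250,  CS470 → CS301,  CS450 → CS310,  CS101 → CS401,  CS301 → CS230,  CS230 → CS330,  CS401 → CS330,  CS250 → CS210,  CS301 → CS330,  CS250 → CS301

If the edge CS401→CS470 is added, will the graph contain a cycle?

Adding CS401→CS470 creates a cycle iff CS470 can already reach CS401.
Explore from CS470: no path reaches CS401. The graph stays acyclic.

No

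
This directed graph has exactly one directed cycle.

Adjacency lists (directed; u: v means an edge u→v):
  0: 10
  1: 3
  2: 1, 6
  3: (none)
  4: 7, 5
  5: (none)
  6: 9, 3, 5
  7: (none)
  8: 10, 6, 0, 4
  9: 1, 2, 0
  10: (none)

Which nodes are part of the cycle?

DFS with gray/black marking from 6:
6 gray
  9 gray
    1 gray
      3 gray
      3 black
    1 black
    2 gray
      2→1: 1 black — skip
      2→6: 6 is gray → back edge
Back edge closes the cycle 6 → 9 → 2 → 6; its vertices are {2, 6, 9}.

2, 6, 9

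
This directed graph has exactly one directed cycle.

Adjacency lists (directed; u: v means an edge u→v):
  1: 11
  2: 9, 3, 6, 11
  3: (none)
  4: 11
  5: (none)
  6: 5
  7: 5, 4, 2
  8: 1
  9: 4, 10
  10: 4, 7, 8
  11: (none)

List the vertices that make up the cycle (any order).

2, 7, 9, 10

DFS with gray/black marking from 7:
7 gray
  5 gray
  5 black
  4 gray
    11 gray
    11 black
  4 black
  2 gray
    9 gray
      9→4: 4 black — skip
      10 gray
        10→4: 4 black — skip
        10→7: 7 is gray → back edge
Back edge closes the cycle 7 → 2 → 9 → 10 → 7; its vertices are {2, 7, 9, 10}.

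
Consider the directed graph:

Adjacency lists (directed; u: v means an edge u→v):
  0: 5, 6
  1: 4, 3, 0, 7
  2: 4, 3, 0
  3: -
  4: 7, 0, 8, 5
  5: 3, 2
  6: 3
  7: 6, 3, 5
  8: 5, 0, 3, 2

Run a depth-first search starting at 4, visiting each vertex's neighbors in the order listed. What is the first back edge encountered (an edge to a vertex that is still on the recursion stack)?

2→4

DFS from 4 (visiting each vertex's neighbors in the order listed); mark gray on enter, black on exit:
4 gray
  7 gray
    6 gray
      3 gray
      3 black
    6 black
    7→3: 3 black — skip
    5 gray
      5→3: 3 black — skip
      2 gray
        2→4: 4 is gray → back edge
First back edge: 2 → 4.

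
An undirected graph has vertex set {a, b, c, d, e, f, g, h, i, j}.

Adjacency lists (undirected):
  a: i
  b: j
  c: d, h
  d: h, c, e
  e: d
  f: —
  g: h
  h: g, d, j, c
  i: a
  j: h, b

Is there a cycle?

Yes

DFS, tracking each vertex's parent; an edge to a visited non-parent vertex closes a cycle.
Start from f:
visit f (parent –)
visit a (parent –)
  visit i (parent a)
    i–a: parent, skip
visit b (parent –)
  visit j (parent b)
    visit h (parent j)
      visit g (parent h)
        g–h: parent, skip
      visit d (parent h)
        d–h: parent, skip
        visit c (parent d)
          c–d: parent, skip
          c–h: h visited and ≠ parent → cycle
Cycle: h – d – c – h.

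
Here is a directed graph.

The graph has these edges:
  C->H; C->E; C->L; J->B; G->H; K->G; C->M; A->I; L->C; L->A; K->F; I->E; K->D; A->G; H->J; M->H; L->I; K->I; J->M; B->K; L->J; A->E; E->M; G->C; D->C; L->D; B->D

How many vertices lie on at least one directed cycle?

A vertex is on a directed cycle iff it belongs to a strongly connected component of size ≥ 2 (or has a self-loop).
The vertices on cycles are {A, B, C, D, E, G, H, I, J, K, L, M} — 12 in total.

12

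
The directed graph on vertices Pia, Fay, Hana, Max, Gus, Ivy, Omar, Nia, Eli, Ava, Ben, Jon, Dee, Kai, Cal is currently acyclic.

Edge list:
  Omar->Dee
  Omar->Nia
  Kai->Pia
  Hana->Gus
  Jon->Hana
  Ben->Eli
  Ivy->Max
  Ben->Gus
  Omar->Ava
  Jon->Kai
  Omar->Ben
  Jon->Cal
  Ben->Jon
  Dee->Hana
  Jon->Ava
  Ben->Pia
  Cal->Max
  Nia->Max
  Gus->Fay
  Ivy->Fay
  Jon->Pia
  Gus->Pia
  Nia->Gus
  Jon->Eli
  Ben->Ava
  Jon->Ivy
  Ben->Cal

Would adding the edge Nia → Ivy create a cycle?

No

Adding Nia→Ivy creates a cycle iff Ivy can already reach Nia.
Explore from Ivy: no path reaches Nia. The graph stays acyclic.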